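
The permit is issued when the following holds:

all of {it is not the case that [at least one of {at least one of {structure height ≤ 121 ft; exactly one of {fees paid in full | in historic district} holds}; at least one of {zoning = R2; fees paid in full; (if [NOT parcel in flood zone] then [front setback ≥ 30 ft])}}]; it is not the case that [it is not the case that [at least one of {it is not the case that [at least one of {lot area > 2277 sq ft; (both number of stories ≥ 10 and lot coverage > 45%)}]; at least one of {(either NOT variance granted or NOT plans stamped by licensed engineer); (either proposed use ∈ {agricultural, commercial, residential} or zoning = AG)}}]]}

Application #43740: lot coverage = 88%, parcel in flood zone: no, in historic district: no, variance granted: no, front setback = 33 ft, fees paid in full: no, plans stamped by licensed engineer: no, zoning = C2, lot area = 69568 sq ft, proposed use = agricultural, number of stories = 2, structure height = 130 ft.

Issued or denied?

Denied

Atomic conditions:
  structure height ≤ 121 ft: 130 ≤ 121 is false
  fees paid in full: no → false
  in historic district: no → false
  zoning = R2: C2 == R2 is false
  NOT parcel in flood zone: no → true
  front setback ≥ 30 ft: 33 ≥ 30 is true
  lot area > 2277 sq ft: 69568 > 2277 is true
  number of stories ≥ 10: 2 ≥ 10 is false
  lot coverage > 45%: 88 > 45 is true
  NOT variance granted: no → true
  NOT plans stamped by licensed engineer: no → true
  proposed use ∈ {agricultural, commercial, residential}: agricultural is in the set → true
  zoning = AG: C2 == AG is false
Combine:
[1.1.1.2] exactly-one(false, false) = false
[1.1.1] false OR false = false
[1.1.2.3] true → true = true
[1.1.2] false OR false OR true = true
[1.1] false OR true = true
[1] NOT true = false
[2.1.1.1.1.2] false AND true = false
[2.1.1.1.1] true OR false = true
[2.1.1.1] NOT true = false
[2.1.1.2.1] true OR true = true
[2.1.1.2.2] true OR false = true
[2.1.1.2] true OR true = true
[2.1.1] false OR true = true
[2.1] NOT true = false
[2] NOT false = true
[root] false AND true = false
Overall: false → denied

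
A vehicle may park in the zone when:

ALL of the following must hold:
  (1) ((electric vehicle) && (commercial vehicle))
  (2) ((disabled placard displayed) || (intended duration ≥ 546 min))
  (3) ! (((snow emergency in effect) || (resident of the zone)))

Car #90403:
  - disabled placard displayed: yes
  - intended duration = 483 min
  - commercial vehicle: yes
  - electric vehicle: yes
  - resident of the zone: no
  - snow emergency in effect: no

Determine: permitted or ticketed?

Atomic conditions:
  electric vehicle: yes → true
  commercial vehicle: yes → true
  disabled placard displayed: yes → true
  intended duration ≥ 546 min: 483 ≥ 546 is false
  snow emergency in effect: no → false
  resident of the zone: no → false
Combine:
[1] true AND true = true
[2] true OR false = true
[3.1] false OR false = false
[3] NOT false = true
[root] true AND true AND true = true
Overall: true → permitted

Permitted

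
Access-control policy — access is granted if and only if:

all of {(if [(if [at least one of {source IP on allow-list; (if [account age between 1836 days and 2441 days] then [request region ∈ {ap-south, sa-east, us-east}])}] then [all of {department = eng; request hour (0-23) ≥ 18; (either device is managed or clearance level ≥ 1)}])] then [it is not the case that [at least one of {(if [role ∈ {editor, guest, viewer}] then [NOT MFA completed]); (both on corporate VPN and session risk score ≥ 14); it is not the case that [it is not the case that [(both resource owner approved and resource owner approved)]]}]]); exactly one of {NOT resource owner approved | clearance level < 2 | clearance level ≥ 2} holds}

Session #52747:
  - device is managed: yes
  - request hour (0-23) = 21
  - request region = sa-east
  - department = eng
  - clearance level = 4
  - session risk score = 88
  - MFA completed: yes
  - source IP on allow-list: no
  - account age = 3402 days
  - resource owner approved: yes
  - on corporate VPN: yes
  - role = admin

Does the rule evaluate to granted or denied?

Atomic conditions:
  source IP on allow-list: no → false
  account age between 1836 days and 2441 days: 3402 in [1836, 2441] is false
  request region ∈ {ap-south, sa-east, us-east}: sa-east is in the set → true
  department = eng: eng == eng is true
  request hour (0-23) ≥ 18: 21 ≥ 18 is true
  device is managed: yes → true
  clearance level ≥ 1: 4 ≥ 1 is true
  role ∈ {editor, guest, viewer}: admin is not in the set → false
  NOT MFA completed: yes → false
  on corporate VPN: yes → true
  session risk score ≥ 14: 88 ≥ 14 is true
  resource owner approved: yes → true
  NOT resource owner approved: yes → false
  clearance level < 2: 4 < 2 is false
  clearance level ≥ 2: 4 ≥ 2 is true
Combine:
[1.1.1.2] false → true (antecedent false ⇒ implication holds) = true
[1.1.1] false OR true = true
[1.1.2.3] true OR true = true
[1.1.2] true AND true AND true = true
[1.1] true → true = true
[1.2.1.1] false → false (antecedent false ⇒ implication holds) = true
[1.2.1.2] true AND true = true
[1.2.1.3.1.1] true AND true = true
[1.2.1.3.1] NOT true = false
[1.2.1.3] NOT false = true
[1.2.1] true OR true OR true = true
[1.2] NOT true = false
[1] true → false = false
[2] exactly-one(false, false, true) = true
[root] false AND true = false
Overall: false → denied

Denied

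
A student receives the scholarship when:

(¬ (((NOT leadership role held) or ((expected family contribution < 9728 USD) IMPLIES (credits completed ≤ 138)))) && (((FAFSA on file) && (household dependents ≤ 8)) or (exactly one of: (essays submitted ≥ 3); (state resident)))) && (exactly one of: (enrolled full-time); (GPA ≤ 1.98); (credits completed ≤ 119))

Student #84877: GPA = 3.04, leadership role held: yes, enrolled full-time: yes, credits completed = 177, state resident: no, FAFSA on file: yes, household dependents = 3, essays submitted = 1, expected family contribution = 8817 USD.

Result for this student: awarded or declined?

Atomic conditions:
  NOT leadership role held: yes → false
  expected family contribution < 9728 USD: 8817 < 9728 is true
  credits completed ≤ 138: 177 ≤ 138 is false
  FAFSA on file: yes → true
  household dependents ≤ 8: 3 ≤ 8 is true
  essays submitted ≥ 3: 1 ≥ 3 is false
  state resident: no → false
  enrolled full-time: yes → true
  GPA ≤ 1.98: 3.04 ≤ 1.98 is false
  credits completed ≤ 119: 177 ≤ 119 is false
Combine:
[1.1.1.2] true → false = false
[1.1.1] false OR false = false
[1.1] NOT false = true
[1.2.1] true AND true = true
[1.2.2] exactly-one(false, false) = false
[1.2] true OR false = true
[1] true AND true = true
[2] exactly-one(true, false, false) = true
[root] true AND true = true
Overall: true → awarded

Awarded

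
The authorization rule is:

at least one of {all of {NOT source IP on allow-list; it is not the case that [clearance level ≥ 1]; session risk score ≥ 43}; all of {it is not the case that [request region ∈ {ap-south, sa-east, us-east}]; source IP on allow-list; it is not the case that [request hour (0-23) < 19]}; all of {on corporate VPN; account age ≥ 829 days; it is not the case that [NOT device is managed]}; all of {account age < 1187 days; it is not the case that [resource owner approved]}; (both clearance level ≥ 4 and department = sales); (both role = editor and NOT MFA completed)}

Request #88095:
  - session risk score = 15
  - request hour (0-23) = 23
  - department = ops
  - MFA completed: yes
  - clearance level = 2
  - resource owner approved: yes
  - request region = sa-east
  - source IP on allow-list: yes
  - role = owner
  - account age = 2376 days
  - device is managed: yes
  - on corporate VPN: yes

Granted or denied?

Granted

Atomic conditions:
  NOT source IP on allow-list: yes → false
  clearance level ≥ 1: 2 ≥ 1 is true
  session risk score ≥ 43: 15 ≥ 43 is false
  request region ∈ {ap-south, sa-east, us-east}: sa-east is in the set → true
  source IP on allow-list: yes → true
  request hour (0-23) < 19: 23 < 19 is false
  on corporate VPN: yes → true
  account age ≥ 829 days: 2376 ≥ 829 is true
  NOT device is managed: yes → false
  account age < 1187 days: 2376 < 1187 is false
  resource owner approved: yes → true
  clearance level ≥ 4: 2 ≥ 4 is false
  department = sales: ops == sales is false
  role = editor: owner == editor is false
  NOT MFA completed: yes → false
Combine:
[1.2] NOT true = false
[1] false AND false AND false = false
[2.1] NOT true = false
[2.3] NOT false = true
[2] false AND true AND true = false
[3.3] NOT false = true
[3] true AND true AND true = true
[4.2] NOT true = false
[4] false AND false = false
[5] false AND false = false
[6] false AND false = false
[root] false OR false OR true OR false OR false OR false = true
Overall: true → granted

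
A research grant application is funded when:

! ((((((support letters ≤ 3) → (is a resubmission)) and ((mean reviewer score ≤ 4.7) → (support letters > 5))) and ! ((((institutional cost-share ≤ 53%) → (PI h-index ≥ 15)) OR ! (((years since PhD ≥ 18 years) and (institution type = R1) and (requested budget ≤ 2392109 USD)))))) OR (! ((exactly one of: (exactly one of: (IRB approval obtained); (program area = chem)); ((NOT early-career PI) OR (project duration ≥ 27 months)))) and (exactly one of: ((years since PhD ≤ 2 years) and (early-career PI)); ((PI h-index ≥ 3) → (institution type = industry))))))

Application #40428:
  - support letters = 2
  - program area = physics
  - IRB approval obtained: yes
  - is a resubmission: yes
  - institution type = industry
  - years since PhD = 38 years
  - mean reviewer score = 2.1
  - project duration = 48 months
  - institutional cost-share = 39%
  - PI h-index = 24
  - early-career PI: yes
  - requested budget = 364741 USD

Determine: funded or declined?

Declined

Atomic conditions:
  support letters ≤ 3: 2 ≤ 3 is true
  is a resubmission: yes → true
  mean reviewer score ≤ 4.7: 2.1 ≤ 4.7 is true
  support letters > 5: 2 > 5 is false
  institutional cost-share ≤ 53%: 39 ≤ 53 is true
  PI h-index ≥ 15: 24 ≥ 15 is true
  years since PhD ≥ 18 years: 38 ≥ 18 is true
  institution type = R1: industry == R1 is false
  requested budget ≤ 2392109 USD: 364741 ≤ 2392109 is true
  IRB approval obtained: yes → true
  program area = chem: physics == chem is false
  NOT early-career PI: yes → false
  project duration ≥ 27 months: 48 ≥ 27 is true
  years since PhD ≤ 2 years: 38 ≤ 2 is false
  early-career PI: yes → true
  PI h-index ≥ 3: 24 ≥ 3 is true
  institution type = industry: industry == industry is true
Combine:
[1.1.1.1] true → true = true
[1.1.1.2] true → false = false
[1.1.1] true AND false = false
[1.1.2.1.1] true → true = true
[1.1.2.1.2.1] true AND false AND true = false
[1.1.2.1.2] NOT false = true
[1.1.2.1] true OR true = true
[1.1.2] NOT true = false
[1.1] false AND false = false
[1.2.1.1.1] exactly-one(true, false) = true
[1.2.1.1.2] false OR true = true
[1.2.1.1] exactly-one(true, true) = false
[1.2.1] NOT false = true
[1.2.2.1] false AND true = false
[1.2.2.2] true → true = true
[1.2.2] exactly-one(false, true) = true
[1.2] true AND true = true
[1] false OR true = true
[root] NOT true = false
Overall: false → declined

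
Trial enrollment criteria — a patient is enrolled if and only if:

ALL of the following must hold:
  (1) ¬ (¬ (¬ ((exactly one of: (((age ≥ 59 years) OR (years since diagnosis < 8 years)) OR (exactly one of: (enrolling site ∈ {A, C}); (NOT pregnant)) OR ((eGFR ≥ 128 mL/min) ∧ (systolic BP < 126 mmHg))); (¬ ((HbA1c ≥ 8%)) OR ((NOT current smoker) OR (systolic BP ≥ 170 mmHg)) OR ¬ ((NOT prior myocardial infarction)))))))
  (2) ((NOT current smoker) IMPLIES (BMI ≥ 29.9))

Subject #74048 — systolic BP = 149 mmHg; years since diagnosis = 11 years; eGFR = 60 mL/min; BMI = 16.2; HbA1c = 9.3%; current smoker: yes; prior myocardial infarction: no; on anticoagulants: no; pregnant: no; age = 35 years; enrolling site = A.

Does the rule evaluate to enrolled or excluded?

Enrolled

Atomic conditions:
  age ≥ 59 years: 35 ≥ 59 is false
  years since diagnosis < 8 years: 11 < 8 is false
  enrolling site ∈ {A, C}: A is in the set → true
  NOT pregnant: no → true
  eGFR ≥ 128 mL/min: 60 ≥ 128 is false
  systolic BP < 126 mmHg: 149 < 126 is false
  HbA1c ≥ 8%: 9.3 ≥ 8 is true
  NOT current smoker: yes → false
  systolic BP ≥ 170 mmHg: 149 ≥ 170 is false
  NOT prior myocardial infarction: no → true
  BMI ≥ 29.9: 16.2 ≥ 29.9 is false
Combine:
[1.1.1.1.1.1] false OR false = false
[1.1.1.1.1.2] exactly-one(true, true) = false
[1.1.1.1.1.3] false AND false = false
[1.1.1.1.1] false OR false OR false = false
[1.1.1.1.2.1] NOT true = false
[1.1.1.1.2.2] false OR false = false
[1.1.1.1.2.3] NOT true = false
[1.1.1.1.2] false OR false OR false = false
[1.1.1.1] exactly-one(false, false) = false
[1.1.1] NOT false = true
[1.1] NOT true = false
[1] NOT false = true
[2] false → false (antecedent false ⇒ implication holds) = true
[root] true AND true = true
Overall: true → enrolled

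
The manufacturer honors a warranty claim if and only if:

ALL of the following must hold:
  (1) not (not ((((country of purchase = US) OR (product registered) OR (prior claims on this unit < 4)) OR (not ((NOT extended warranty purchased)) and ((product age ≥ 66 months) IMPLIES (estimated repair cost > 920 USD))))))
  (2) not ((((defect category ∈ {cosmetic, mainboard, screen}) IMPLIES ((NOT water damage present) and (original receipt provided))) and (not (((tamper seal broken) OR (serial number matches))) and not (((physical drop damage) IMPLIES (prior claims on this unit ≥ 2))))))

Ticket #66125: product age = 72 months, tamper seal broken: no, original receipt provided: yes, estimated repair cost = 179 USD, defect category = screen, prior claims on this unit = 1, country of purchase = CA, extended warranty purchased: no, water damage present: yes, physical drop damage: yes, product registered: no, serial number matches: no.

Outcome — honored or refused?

Honored

Atomic conditions:
  country of purchase = US: CA == US is false
  product registered: no → false
  prior claims on this unit < 4: 1 < 4 is true
  NOT extended warranty purchased: no → true
  product age ≥ 66 months: 72 ≥ 66 is true
  estimated repair cost > 920 USD: 179 > 920 is false
  defect category ∈ {cosmetic, mainboard, screen}: screen is in the set → true
  NOT water damage present: yes → false
  original receipt provided: yes → true
  tamper seal broken: no → false
  serial number matches: no → false
  physical drop damage: yes → true
  prior claims on this unit ≥ 2: 1 ≥ 2 is false
Combine:
[1.1.1.1] false OR false OR true = true
[1.1.1.2.1] NOT true = false
[1.1.1.2.2] true → false = false
[1.1.1.2] false AND false = false
[1.1.1] true OR false = true
[1.1] NOT true = false
[1] NOT false = true
[2.1.1.2] false AND true = false
[2.1.1] true → false = false
[2.1.2.1.1] false OR false = false
[2.1.2.1] NOT false = true
[2.1.2.2.1] true → false = false
[2.1.2.2] NOT false = true
[2.1.2] true AND true = true
[2.1] false AND true = false
[2] NOT false = true
[root] true AND true = true
Overall: true → honored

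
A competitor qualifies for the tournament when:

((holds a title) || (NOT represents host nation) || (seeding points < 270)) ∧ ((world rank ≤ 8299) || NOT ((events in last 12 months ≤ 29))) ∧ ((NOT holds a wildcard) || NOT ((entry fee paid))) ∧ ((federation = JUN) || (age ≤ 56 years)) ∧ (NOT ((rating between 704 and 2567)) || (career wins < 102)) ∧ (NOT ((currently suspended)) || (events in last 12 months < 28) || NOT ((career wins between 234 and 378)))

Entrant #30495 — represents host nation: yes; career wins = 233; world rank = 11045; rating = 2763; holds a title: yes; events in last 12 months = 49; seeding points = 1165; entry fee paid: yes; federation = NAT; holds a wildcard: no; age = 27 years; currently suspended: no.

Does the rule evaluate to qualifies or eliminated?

Qualifies

Atomic conditions:
  holds a title: yes → true
  NOT represents host nation: yes → false
  seeding points < 270: 1165 < 270 is false
  world rank ≤ 8299: 11045 ≤ 8299 is false
  events in last 12 months ≤ 29: 49 ≤ 29 is false
  NOT holds a wildcard: no → true
  entry fee paid: yes → true
  federation = JUN: NAT == JUN is false
  age ≤ 56 years: 27 ≤ 56 is true
  rating between 704 and 2567: 2763 in [704, 2567] is false
  career wins < 102: 233 < 102 is false
  currently suspended: no → false
  events in last 12 months < 28: 49 < 28 is false
  career wins between 234 and 378: 233 in [234, 378] is false
Combine:
[1] true OR false OR false = true
[2.2] NOT false = true
[2] false OR true = true
[3.2] NOT true = false
[3] true OR false = true
[4] false OR true = true
[5.1] NOT false = true
[5] true OR false = true
[6.1] NOT false = true
[6.3] NOT false = true
[6] true OR false OR true = true
[root] true AND true AND true AND true AND true AND true = true
Overall: true → qualifies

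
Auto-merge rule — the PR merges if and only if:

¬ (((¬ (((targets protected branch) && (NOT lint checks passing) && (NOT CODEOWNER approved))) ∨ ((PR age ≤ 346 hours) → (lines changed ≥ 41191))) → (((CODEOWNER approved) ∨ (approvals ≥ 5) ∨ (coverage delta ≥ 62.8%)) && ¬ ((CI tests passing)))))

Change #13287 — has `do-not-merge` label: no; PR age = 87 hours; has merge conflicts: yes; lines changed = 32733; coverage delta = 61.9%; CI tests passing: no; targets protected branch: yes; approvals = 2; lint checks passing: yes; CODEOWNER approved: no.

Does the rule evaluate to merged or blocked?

Atomic conditions:
  targets protected branch: yes → true
  NOT lint checks passing: yes → false
  NOT CODEOWNER approved: no → true
  PR age ≤ 346 hours: 87 ≤ 346 is true
  lines changed ≥ 41191: 32733 ≥ 41191 is false
  CODEOWNER approved: no → false
  approvals ≥ 5: 2 ≥ 5 is false
  coverage delta ≥ 62.8%: 61.9 ≥ 62.8 is false
  CI tests passing: no → false
Combine:
[1.1.1.1] true AND false AND true = false
[1.1.1] NOT false = true
[1.1.2] true → false = false
[1.1] true OR false = true
[1.2.1] false OR false OR false = false
[1.2.2] NOT false = true
[1.2] false AND true = false
[1] true → false = false
[root] NOT false = true
Overall: true → merged

Merged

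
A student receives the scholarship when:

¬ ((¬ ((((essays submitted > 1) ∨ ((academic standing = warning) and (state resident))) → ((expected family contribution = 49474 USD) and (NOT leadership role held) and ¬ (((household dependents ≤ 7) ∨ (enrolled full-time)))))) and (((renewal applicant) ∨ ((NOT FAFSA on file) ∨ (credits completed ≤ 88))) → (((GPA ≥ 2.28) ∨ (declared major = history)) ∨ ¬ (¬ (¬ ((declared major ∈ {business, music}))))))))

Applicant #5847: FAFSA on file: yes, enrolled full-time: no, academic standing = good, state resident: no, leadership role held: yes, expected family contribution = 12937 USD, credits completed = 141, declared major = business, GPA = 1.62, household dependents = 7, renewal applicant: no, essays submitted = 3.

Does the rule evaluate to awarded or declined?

Declined

Atomic conditions:
  essays submitted > 1: 3 > 1 is true
  academic standing = warning: good == warning is false
  state resident: no → false
  expected family contribution = 49474 USD: 12937 == 49474 is false
  NOT leadership role held: yes → false
  household dependents ≤ 7: 7 ≤ 7 is true
  enrolled full-time: no → false
  renewal applicant: no → false
  NOT FAFSA on file: yes → false
  credits completed ≤ 88: 141 ≤ 88 is false
  GPA ≥ 2.28: 1.62 ≥ 2.28 is false
  declared major = history: business == history is false
  declared major ∈ {business, music}: business is in the set → true
Combine:
[1.1.1.1.2] false AND false = false
[1.1.1.1] true OR false = true
[1.1.1.2.3.1] true OR false = true
[1.1.1.2.3] NOT true = false
[1.1.1.2] false AND false AND false = false
[1.1.1] true → false = false
[1.1] NOT false = true
[1.2.1.2] false OR false = false
[1.2.1] false OR false = false
[1.2.2.1] false OR false = false
[1.2.2.2.1.1] NOT true = false
[1.2.2.2.1] NOT false = true
[1.2.2.2] NOT true = false
[1.2.2] false OR false = false
[1.2] false → false (antecedent false ⇒ implication holds) = true
[1] true AND true = true
[root] NOT true = false
Overall: false → declined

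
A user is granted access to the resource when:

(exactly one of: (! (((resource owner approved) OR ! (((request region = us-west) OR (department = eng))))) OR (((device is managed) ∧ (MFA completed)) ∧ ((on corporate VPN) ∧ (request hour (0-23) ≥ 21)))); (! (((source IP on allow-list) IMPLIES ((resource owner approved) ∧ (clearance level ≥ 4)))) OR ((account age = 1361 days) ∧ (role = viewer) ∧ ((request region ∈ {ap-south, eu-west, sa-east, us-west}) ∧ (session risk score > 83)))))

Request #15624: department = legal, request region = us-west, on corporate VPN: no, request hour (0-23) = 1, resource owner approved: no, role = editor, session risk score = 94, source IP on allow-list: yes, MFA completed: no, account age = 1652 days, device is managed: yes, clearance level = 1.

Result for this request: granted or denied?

Denied

Atomic conditions:
  resource owner approved: no → false
  request region = us-west: us-west == us-west is true
  department = eng: legal == eng is false
  device is managed: yes → true
  MFA completed: no → false
  on corporate VPN: no → false
  request hour (0-23) ≥ 21: 1 ≥ 21 is false
  source IP on allow-list: yes → true
  clearance level ≥ 4: 1 ≥ 4 is false
  account age = 1361 days: 1652 == 1361 is false
  role = viewer: editor == viewer is false
  request region ∈ {ap-south, eu-west, sa-east, us-west}: us-west is in the set → true
  session risk score > 83: 94 > 83 is true
Combine:
[1.1.1.2.1] true OR false = true
[1.1.1.2] NOT true = false
[1.1.1] false OR false = false
[1.1] NOT false = true
[1.2.1] true AND false = false
[1.2.2] false AND false = false
[1.2] false AND false = false
[1] true OR false = true
[2.1.1.2] false AND false = false
[2.1.1] true → false = false
[2.1] NOT false = true
[2.2.3] true AND true = true
[2.2] false AND false AND true = false
[2] true OR false = true
[root] exactly-one(true, true) = false
Overall: false → denied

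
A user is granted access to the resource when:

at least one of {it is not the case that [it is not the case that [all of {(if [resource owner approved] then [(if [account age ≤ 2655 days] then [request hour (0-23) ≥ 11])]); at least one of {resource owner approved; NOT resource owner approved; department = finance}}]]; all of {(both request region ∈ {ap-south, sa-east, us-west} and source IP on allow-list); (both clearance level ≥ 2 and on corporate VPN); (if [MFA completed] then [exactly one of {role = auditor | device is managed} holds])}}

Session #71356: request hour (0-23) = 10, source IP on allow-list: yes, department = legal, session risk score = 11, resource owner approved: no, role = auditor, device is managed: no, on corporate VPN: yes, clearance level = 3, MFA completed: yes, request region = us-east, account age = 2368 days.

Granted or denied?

Granted

Atomic conditions:
  resource owner approved: no → false
  account age ≤ 2655 days: 2368 ≤ 2655 is true
  request hour (0-23) ≥ 11: 10 ≥ 11 is false
  NOT resource owner approved: no → true
  department = finance: legal == finance is false
  request region ∈ {ap-south, sa-east, us-west}: us-east is not in the set → false
  source IP on allow-list: yes → true
  clearance level ≥ 2: 3 ≥ 2 is true
  on corporate VPN: yes → true
  MFA completed: yes → true
  role = auditor: auditor == auditor is true
  device is managed: no → false
Combine:
[1.1.1.1.2] true → false = false
[1.1.1.1] false → false (antecedent false ⇒ implication holds) = true
[1.1.1.2] false OR true OR false = true
[1.1.1] true AND true = true
[1.1] NOT true = false
[1] NOT false = true
[2.1] false AND true = false
[2.2] true AND true = true
[2.3.2] exactly-one(true, false) = true
[2.3] true → true = true
[2] false AND true AND true = false
[root] true OR false = true
Overall: true → granted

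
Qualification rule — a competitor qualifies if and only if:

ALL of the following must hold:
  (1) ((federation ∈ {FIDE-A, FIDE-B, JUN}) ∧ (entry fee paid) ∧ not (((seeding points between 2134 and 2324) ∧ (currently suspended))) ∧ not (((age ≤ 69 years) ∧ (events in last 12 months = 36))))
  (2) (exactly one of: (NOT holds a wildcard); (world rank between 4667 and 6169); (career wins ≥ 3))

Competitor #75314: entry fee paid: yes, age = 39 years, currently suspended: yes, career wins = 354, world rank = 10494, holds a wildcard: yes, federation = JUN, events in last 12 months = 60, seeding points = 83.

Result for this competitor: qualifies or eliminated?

Qualifies

Atomic conditions:
  federation ∈ {FIDE-A, FIDE-B, JUN}: JUN is in the set → true
  entry fee paid: yes → true
  seeding points between 2134 and 2324: 83 in [2134, 2324] is false
  currently suspended: yes → true
  age ≤ 69 years: 39 ≤ 69 is true
  events in last 12 months = 36: 60 == 36 is false
  NOT holds a wildcard: yes → false
  world rank between 4667 and 6169: 10494 in [4667, 6169] is false
  career wins ≥ 3: 354 ≥ 3 is true
Combine:
[1.3.1] false AND true = false
[1.3] NOT false = true
[1.4.1] true AND false = false
[1.4] NOT false = true
[1] true AND true AND true AND true = true
[2] exactly-one(false, false, true) = true
[root] true AND true = true
Overall: true → qualifies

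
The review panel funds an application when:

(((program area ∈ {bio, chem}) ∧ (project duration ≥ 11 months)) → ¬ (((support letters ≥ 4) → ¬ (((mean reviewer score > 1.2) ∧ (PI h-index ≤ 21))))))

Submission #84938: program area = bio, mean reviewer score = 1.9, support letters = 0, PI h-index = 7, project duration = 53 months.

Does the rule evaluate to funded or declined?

Atomic conditions:
  program area ∈ {bio, chem}: bio is in the set → true
  project duration ≥ 11 months: 53 ≥ 11 is true
  support letters ≥ 4: 0 ≥ 4 is false
  mean reviewer score > 1.2: 1.9 > 1.2 is true
  PI h-index ≤ 21: 7 ≤ 21 is true
Combine:
[1] true AND true = true
[2.1.2.1] true AND true = true
[2.1.2] NOT true = false
[2.1] false → false (antecedent false ⇒ implication holds) = true
[2] NOT true = false
[root] true → false = false
Overall: false → declined

Declined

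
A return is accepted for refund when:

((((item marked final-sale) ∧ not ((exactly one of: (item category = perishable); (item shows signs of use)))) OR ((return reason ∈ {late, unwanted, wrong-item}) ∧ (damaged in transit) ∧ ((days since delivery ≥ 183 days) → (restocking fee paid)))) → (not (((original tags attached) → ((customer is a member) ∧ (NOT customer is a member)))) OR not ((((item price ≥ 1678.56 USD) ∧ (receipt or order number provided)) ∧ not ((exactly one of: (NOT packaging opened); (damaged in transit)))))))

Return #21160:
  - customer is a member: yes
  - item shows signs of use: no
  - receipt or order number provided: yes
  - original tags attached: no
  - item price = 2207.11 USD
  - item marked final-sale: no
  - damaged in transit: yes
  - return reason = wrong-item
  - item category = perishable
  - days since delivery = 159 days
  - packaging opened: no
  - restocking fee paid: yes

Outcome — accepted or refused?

Refused

Atomic conditions:
  item marked final-sale: no → false
  item category = perishable: perishable == perishable is true
  item shows signs of use: no → false
  return reason ∈ {late, unwanted, wrong-item}: wrong-item is in the set → true
  damaged in transit: yes → true
  days since delivery ≥ 183 days: 159 ≥ 183 is false
  restocking fee paid: yes → true
  original tags attached: no → false
  customer is a member: yes → true
  NOT customer is a member: yes → false
  item price ≥ 1678.56 USD: 2207.11 ≥ 1678.56 is true
  receipt or order number provided: yes → true
  NOT packaging opened: no → true
Combine:
[1.1.2.1] exactly-one(true, false) = true
[1.1.2] NOT true = false
[1.1] false AND false = false
[1.2.3] false → true (antecedent false ⇒ implication holds) = true
[1.2] true AND true AND true = true
[1] false OR true = true
[2.1.1.2] true AND false = false
[2.1.1] false → false (antecedent false ⇒ implication holds) = true
[2.1] NOT true = false
[2.2.1.1] true AND true = true
[2.2.1.2.1] exactly-one(true, true) = false
[2.2.1.2] NOT false = true
[2.2.1] true AND true = true
[2.2] NOT true = false
[2] false OR false = false
[root] true → false = false
Overall: false → refused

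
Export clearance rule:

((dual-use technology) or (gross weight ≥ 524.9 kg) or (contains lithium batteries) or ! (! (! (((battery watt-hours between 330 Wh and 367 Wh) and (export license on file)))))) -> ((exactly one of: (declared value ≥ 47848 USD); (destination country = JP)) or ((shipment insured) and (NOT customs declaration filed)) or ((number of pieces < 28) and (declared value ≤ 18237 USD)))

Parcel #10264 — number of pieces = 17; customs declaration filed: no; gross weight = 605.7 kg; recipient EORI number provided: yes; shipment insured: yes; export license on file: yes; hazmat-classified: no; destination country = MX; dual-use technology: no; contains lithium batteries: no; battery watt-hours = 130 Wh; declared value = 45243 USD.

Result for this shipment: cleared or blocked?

Atomic conditions:
  dual-use technology: no → false
  gross weight ≥ 524.9 kg: 605.7 ≥ 524.9 is true
  contains lithium batteries: no → false
  battery watt-hours between 330 Wh and 367 Wh: 130 in [330, 367] is false
  export license on file: yes → true
  declared value ≥ 47848 USD: 45243 ≥ 47848 is false
  destination country = JP: MX == JP is false
  shipment insured: yes → true
  NOT customs declaration filed: no → true
  number of pieces < 28: 17 < 28 is true
  declared value ≤ 18237 USD: 45243 ≤ 18237 is false
Combine:
[1.4.1.1.1] false AND true = false
[1.4.1.1] NOT false = true
[1.4.1] NOT true = false
[1.4] NOT false = true
[1] false OR true OR false OR true = true
[2.1] exactly-one(false, false) = false
[2.2] true AND true = true
[2.3] true AND false = false
[2] false OR true OR false = true
[root] true → true = true
Overall: true → cleared

Cleared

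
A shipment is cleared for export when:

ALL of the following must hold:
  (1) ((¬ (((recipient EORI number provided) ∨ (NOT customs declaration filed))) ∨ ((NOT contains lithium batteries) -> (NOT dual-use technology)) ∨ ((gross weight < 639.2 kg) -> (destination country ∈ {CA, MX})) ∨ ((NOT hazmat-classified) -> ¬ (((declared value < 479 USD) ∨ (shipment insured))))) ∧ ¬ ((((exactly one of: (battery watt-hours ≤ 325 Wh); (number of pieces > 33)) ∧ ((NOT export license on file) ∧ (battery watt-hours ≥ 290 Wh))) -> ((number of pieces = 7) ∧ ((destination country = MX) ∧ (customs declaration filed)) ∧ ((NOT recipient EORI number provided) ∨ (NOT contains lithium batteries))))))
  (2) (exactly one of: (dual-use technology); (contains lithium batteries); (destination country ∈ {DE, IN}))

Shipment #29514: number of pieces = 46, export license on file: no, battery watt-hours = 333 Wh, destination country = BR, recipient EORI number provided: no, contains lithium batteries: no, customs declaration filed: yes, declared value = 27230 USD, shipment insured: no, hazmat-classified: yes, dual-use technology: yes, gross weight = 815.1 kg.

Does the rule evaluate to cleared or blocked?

Atomic conditions:
  recipient EORI number provided: no → false
  NOT customs declaration filed: yes → false
  NOT contains lithium batteries: no → true
  NOT dual-use technology: yes → false
  gross weight < 639.2 kg: 815.1 < 639.2 is false
  destination country ∈ {CA, MX}: BR is not in the set → false
  NOT hazmat-classified: yes → false
  declared value < 479 USD: 27230 < 479 is false
  shipment insured: no → false
  battery watt-hours ≤ 325 Wh: 333 ≤ 325 is false
  number of pieces > 33: 46 > 33 is true
  NOT export license on file: no → true
  battery watt-hours ≥ 290 Wh: 333 ≥ 290 is true
  number of pieces = 7: 46 == 7 is false
  destination country = MX: BR == MX is false
  customs declaration filed: yes → true
  NOT recipient EORI number provided: no → true
  dual-use technology: yes → true
  contains lithium batteries: no → false
  destination country ∈ {DE, IN}: BR is not in the set → false
Combine:
[1.1.1.1] false OR false = false
[1.1.1] NOT false = true
[1.1.2] true → false = false
[1.1.3] false → false (antecedent false ⇒ implication holds) = true
[1.1.4.2.1] false OR false = false
[1.1.4.2] NOT false = true
[1.1.4] false → true (antecedent false ⇒ implication holds) = true
[1.1] true OR false OR true OR true = true
[1.2.1.1.1] exactly-one(false, true) = true
[1.2.1.1.2] true AND true = true
[1.2.1.1] true AND true = true
[1.2.1.2.2] false AND true = false
[1.2.1.2.3] true OR true = true
[1.2.1.2] false AND false AND true = false
[1.2.1] true → false = false
[1.2] NOT false = true
[1] true AND true = true
[2] exactly-one(true, false, false) = true
[root] true AND true = true
Overall: true → cleared

Cleared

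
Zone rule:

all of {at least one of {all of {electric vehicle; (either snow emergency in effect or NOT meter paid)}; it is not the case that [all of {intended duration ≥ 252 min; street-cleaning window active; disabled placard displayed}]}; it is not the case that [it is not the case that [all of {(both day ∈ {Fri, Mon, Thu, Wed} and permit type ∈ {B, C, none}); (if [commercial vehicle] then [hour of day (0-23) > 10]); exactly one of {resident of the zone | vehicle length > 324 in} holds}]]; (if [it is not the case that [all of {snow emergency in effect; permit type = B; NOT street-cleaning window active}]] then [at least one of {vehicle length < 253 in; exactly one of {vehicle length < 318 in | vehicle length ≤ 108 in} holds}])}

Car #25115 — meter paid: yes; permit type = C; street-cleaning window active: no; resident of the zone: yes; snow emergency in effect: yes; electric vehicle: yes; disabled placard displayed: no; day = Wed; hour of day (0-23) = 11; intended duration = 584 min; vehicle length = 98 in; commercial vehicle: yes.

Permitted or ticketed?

Permitted

Atomic conditions:
  electric vehicle: yes → true
  snow emergency in effect: yes → true
  NOT meter paid: yes → false
  intended duration ≥ 252 min: 584 ≥ 252 is true
  street-cleaning window active: no → false
  disabled placard displayed: no → false
  day ∈ {Fri, Mon, Thu, Wed}: Wed is in the set → true
  permit type ∈ {B, C, none}: C is in the set → true
  commercial vehicle: yes → true
  hour of day (0-23) > 10: 11 > 10 is true
  resident of the zone: yes → true
  vehicle length > 324 in: 98 > 324 is false
  permit type = B: C == B is false
  NOT street-cleaning window active: no → true
  vehicle length < 253 in: 98 < 253 is true
  vehicle length < 318 in: 98 < 318 is true
  vehicle length ≤ 108 in: 98 ≤ 108 is true
Combine:
[1.1.2] true OR false = true
[1.1] true AND true = true
[1.2.1] true AND false AND false = false
[1.2] NOT false = true
[1] true OR true = true
[2.1.1.1] true AND true = true
[2.1.1.2] true → true = true
[2.1.1.3] exactly-one(true, false) = true
[2.1.1] true AND true AND true = true
[2.1] NOT true = false
[2] NOT false = true
[3.1.1] true AND false AND true = false
[3.1] NOT false = true
[3.2.2] exactly-one(true, true) = false
[3.2] true OR false = true
[3] true → true = true
[root] true AND true AND true = true
Overall: true → permitted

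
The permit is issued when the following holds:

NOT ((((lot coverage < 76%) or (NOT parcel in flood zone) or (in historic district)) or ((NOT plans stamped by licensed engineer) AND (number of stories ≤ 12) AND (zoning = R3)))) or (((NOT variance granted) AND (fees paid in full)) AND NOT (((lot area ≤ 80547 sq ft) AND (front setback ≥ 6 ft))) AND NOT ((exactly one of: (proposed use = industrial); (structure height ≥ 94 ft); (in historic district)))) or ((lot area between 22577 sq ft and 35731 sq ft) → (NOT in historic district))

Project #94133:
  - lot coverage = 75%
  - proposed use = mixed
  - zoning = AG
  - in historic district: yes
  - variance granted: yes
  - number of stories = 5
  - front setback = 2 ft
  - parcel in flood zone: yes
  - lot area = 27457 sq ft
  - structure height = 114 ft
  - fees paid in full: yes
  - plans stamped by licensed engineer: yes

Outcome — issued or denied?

Atomic conditions:
  lot coverage < 76%: 75 < 76 is true
  NOT parcel in flood zone: yes → false
  in historic district: yes → true
  NOT plans stamped by licensed engineer: yes → false
  number of stories ≤ 12: 5 ≤ 12 is true
  zoning = R3: AG == R3 is false
  NOT variance granted: yes → false
  fees paid in full: yes → true
  lot area ≤ 80547 sq ft: 27457 ≤ 80547 is true
  front setback ≥ 6 ft: 2 ≥ 6 is false
  proposed use = industrial: mixed == industrial is false
  structure height ≥ 94 ft: 114 ≥ 94 is true
  lot area between 22577 sq ft and 35731 sq ft: 27457 in [22577, 35731] is true
  NOT in historic district: yes → false
Combine:
[1.1.1] true OR false OR true = true
[1.1.2] false AND true AND false = false
[1.1] true OR false = true
[1] NOT true = false
[2.1] false AND true = false
[2.2.1] true AND false = false
[2.2] NOT false = true
[2.3.1] exactly-one(false, true, true) = false
[2.3] NOT false = true
[2] false AND true AND true = false
[3] true → false = false
[root] false OR false OR false = false
Overall: false → denied

Denied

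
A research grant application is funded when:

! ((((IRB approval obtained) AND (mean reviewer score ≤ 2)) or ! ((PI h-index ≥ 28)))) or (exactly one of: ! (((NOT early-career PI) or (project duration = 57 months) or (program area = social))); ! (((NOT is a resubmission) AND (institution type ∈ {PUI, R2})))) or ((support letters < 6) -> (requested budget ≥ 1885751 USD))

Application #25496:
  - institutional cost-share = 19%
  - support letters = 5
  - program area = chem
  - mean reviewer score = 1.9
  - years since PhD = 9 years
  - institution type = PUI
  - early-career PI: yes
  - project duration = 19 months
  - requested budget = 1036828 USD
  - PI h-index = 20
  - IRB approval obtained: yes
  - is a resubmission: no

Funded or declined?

Atomic conditions:
  IRB approval obtained: yes → true
  mean reviewer score ≤ 2: 1.9 ≤ 2 is true
  PI h-index ≥ 28: 20 ≥ 28 is false
  NOT early-career PI: yes → false
  project duration = 57 months: 19 == 57 is false
  program area = social: chem == social is false
  NOT is a resubmission: no → true
  institution type ∈ {PUI, R2}: PUI is in the set → true
  support letters < 6: 5 < 6 is true
  requested budget ≥ 1885751 USD: 1036828 ≥ 1885751 is false
Combine:
[1.1.1] true AND true = true
[1.1.2] NOT false = true
[1.1] true OR true = true
[1] NOT true = false
[2.1.1] false OR false OR false = false
[2.1] NOT false = true
[2.2.1] true AND true = true
[2.2] NOT true = false
[2] exactly-one(true, false) = true
[3] true → false = false
[root] false OR true OR false = true
Overall: true → funded

Funded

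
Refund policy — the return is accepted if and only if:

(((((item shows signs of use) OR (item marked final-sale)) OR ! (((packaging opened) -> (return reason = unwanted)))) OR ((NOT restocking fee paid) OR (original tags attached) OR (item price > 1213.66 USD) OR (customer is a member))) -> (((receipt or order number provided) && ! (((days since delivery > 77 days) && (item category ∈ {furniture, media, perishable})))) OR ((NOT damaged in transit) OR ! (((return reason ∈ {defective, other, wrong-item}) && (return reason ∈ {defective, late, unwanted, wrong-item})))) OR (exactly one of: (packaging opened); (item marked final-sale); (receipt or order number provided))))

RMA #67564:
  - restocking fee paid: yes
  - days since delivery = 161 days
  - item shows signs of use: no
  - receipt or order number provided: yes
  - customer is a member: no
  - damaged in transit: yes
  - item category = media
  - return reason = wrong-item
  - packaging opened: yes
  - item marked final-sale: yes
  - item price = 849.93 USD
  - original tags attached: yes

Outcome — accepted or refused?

Refused

Atomic conditions:
  item shows signs of use: no → false
  item marked final-sale: yes → true
  packaging opened: yes → true
  return reason = unwanted: wrong-item == unwanted is false
  NOT restocking fee paid: yes → false
  original tags attached: yes → true
  item price > 1213.66 USD: 849.93 > 1213.66 is false
  customer is a member: no → false
  receipt or order number provided: yes → true
  days since delivery > 77 days: 161 > 77 is true
  item category ∈ {furniture, media, perishable}: media is in the set → true
  NOT damaged in transit: yes → false
  return reason ∈ {defective, other, wrong-item}: wrong-item is in the set → true
  return reason ∈ {defective, late, unwanted, wrong-item}: wrong-item is in the set → true
Combine:
[1.1.1] false OR true = true
[1.1.2.1] true → false = false
[1.1.2] NOT false = true
[1.1] true OR true = true
[1.2] false OR true OR false OR false = true
[1] true OR true = true
[2.1.2.1] true AND true = true
[2.1.2] NOT true = false
[2.1] true AND false = false
[2.2.2.1] true AND true = true
[2.2.2] NOT true = false
[2.2] false OR false = false
[2.3] exactly-one(true, true, true) = false
[2] false OR false OR false = false
[root] true → false = false
Overall: false → refused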